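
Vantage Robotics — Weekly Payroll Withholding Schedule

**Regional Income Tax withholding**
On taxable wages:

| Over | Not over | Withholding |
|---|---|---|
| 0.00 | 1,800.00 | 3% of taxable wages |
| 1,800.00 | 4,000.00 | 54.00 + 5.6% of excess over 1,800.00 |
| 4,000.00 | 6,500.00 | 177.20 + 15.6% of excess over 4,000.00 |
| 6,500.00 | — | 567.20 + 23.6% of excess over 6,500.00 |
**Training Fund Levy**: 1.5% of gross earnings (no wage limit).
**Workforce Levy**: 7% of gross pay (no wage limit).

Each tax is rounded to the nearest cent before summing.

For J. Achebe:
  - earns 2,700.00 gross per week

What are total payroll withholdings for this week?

Regional Income Tax: taxable = 2,700.00
  54.00 + 5.6% × (2,700.00 − 1,800.00) = 54.00 + 5.6% × 900.00 = 104.40
Training Fund Levy: 1.5% × 2,700.00 = 40.50
Workforce Levy: 7% × 2,700.00 = 189.00
Total: 104.40 + 40.50 + 189.00 = 333.90

333.90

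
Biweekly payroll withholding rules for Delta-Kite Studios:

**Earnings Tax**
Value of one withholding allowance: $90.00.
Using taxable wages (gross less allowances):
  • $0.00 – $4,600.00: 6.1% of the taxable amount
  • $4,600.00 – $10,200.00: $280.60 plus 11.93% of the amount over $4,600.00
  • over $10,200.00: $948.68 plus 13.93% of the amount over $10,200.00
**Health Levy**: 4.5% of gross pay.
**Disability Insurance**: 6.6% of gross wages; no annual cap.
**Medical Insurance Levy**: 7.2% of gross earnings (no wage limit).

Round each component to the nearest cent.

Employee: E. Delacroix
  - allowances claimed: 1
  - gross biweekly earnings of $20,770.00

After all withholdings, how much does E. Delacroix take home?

$14,560.55

Earnings Tax: taxable = $20,770.00 − 1×$90.00 = $20,680.00
  $948.68 + 13.93% × ($20,680.00 − $10,200.00) = $948.68 + 13.93% × $10,480.00 = $2,408.54
Health Levy: 4.5% × $20,770.00 = $934.65
Disability Insurance: 6.6% × $20,770.00 = $1,370.82
Medical Insurance Levy: 7.2% × $20,770.00 = $1,495.44
Total withheld: $2,408.54 + $934.65 + $1,370.82 + $1,495.44 = $6,209.45
Net pay: $20,770.00 − $6,209.45 = $14,560.55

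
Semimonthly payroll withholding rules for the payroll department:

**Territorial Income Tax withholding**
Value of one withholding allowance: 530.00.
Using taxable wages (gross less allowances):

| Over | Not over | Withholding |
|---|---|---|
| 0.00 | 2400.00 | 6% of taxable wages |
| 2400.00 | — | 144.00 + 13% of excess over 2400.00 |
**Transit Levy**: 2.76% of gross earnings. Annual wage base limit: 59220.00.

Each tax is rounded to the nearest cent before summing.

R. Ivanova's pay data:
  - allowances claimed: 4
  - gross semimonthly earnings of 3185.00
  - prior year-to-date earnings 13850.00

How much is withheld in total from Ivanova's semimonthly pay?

151.81

Territorial Income Tax: taxable = 3185.00 − 4×530.00 = 1065.00
  6% × 1065.00 = 63.90
Transit Levy: 2.76% × 3185.00 = 87.91
Total: 63.90 + 87.91 = 151.81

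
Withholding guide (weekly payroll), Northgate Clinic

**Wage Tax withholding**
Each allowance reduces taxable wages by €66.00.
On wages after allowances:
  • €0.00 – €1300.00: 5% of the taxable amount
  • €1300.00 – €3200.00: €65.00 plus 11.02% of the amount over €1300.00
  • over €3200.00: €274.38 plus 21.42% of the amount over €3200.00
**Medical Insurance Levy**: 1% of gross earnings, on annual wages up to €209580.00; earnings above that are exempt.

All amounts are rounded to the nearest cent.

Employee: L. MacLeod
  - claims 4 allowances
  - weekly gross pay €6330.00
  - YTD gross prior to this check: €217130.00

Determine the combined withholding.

Wage Tax: taxable = €6330.00 − 4×€66.00 = €6066.00
  €274.38 + 21.42% × (€6066.00 − €3200.00) = €274.38 + 21.42% × €2866.00 = €888.28
Medical Insurance Levy: YTD €217130.00 ≥ cap €209580.00 → €0.00
Total: €888.28 + €0.00 = €888.28

€888.28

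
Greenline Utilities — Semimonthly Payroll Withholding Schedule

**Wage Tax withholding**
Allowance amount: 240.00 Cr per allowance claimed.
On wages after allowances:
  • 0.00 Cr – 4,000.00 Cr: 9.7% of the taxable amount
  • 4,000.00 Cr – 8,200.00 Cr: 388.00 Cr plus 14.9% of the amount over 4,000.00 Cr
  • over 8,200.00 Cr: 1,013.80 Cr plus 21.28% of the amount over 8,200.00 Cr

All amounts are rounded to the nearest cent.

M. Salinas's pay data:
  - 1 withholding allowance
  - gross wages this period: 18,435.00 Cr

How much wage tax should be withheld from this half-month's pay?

Wage Tax: taxable = 18,435.00 Cr − 1×240.00 Cr = 18,195.00 Cr
  1,013.80 Cr + 21.28% × (18,195.00 Cr − 8,200.00 Cr) = 1,013.80 Cr + 21.28% × 9,995.00 Cr = 3,140.74 Cr

3,140.74 Cr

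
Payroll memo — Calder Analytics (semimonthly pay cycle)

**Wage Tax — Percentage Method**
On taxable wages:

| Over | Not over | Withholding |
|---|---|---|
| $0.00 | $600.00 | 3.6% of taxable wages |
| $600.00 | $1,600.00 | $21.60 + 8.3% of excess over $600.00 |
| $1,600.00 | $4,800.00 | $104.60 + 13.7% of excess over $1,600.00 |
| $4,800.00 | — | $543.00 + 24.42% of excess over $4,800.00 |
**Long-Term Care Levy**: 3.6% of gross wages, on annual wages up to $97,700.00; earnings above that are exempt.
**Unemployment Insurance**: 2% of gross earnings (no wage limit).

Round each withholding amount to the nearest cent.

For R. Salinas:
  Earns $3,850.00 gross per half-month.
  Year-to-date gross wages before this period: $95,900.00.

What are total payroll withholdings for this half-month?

$554.65

Wage Tax: taxable = $3,850.00
  $104.60 + 13.7% × ($3,850.00 − $1,600.00) = $104.60 + 13.7% × $2,250.00 = $412.85
Long-Term Care Levy: cap $97,700.00 − YTD $95,900.00 = $1,800.00 subject; 3.6% × $1,800.00 = $64.80
Unemployment Insurance: 2% × $3,850.00 = $77.00
Total: $412.85 + $64.80 + $77.00 = $554.65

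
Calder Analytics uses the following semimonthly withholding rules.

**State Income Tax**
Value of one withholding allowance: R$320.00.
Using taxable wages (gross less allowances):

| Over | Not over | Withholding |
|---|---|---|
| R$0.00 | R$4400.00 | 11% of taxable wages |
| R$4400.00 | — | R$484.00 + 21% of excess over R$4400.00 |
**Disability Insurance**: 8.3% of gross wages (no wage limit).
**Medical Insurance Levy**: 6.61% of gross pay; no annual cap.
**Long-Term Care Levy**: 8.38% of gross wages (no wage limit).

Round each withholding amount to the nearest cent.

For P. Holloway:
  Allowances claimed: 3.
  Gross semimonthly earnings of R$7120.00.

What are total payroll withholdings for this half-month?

State Income Tax: taxable = R$7120.00 − 3×R$320.00 = R$6160.00
  R$484.00 + 21% × (R$6160.00 − R$4400.00) = R$484.00 + 21% × R$1760.00 = R$853.60
Disability Insurance: 8.3% × R$7120.00 = R$590.96
Medical Insurance Levy: 6.61% × R$7120.00 = R$470.63
Long-Term Care Levy: 8.38% × R$7120.00 = R$596.66
Total: R$853.60 + R$590.96 + R$470.63 + R$596.66 = R$2511.85

R$2511.85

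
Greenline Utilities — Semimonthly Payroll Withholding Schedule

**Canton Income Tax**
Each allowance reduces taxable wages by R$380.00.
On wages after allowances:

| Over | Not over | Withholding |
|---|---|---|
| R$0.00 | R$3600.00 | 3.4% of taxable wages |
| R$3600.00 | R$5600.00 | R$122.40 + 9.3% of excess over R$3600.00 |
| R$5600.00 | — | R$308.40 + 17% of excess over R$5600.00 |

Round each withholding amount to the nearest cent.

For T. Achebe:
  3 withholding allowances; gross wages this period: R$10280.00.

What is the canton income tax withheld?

Canton Income Tax: taxable = R$10280.00 − 3×R$380.00 = R$9140.00
  R$308.40 + 17% × (R$9140.00 − R$5600.00) = R$308.40 + 17% × R$3540.00 = R$910.20

R$910.20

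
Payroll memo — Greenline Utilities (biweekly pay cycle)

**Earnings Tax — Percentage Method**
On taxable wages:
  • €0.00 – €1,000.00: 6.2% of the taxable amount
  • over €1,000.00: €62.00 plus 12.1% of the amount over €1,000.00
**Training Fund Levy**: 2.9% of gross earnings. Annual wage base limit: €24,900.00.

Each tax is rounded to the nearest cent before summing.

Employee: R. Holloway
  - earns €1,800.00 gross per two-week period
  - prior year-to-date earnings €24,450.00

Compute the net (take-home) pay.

Earnings Tax: taxable = €1,800.00
  €62.00 + 12.1% × (€1,800.00 − €1,000.00) = €62.00 + 12.1% × €800.00 = €158.80
Training Fund Levy: cap €24,900.00 − YTD €24,450.00 = €450.00 subject; 2.9% × €450.00 = €13.05
Total withheld: €158.80 + €13.05 = €171.85
Net pay: €1,800.00 − €171.85 = €1,628.15

€1,628.15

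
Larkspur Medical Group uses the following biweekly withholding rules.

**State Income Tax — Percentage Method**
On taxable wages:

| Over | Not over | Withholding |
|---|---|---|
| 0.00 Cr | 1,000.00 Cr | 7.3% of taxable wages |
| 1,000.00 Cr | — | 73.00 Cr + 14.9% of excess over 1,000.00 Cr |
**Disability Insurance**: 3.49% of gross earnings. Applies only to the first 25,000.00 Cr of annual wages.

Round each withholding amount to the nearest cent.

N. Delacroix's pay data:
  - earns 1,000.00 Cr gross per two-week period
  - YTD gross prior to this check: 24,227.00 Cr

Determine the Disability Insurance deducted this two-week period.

Disability Insurance: cap 25,000.00 Cr − YTD 24,227.00 Cr = 773.00 Cr subject; 3.49% × 773.00 Cr = 26.98 Cr

26.98 Cr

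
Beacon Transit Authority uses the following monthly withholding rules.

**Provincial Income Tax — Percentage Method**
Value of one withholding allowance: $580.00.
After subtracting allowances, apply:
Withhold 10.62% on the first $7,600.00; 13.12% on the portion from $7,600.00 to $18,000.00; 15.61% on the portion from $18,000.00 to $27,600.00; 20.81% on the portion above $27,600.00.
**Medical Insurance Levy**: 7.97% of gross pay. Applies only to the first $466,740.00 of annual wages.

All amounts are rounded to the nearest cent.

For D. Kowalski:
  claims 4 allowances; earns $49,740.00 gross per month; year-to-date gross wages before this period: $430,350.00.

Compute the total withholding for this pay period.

$10,694.98

Provincial Income Tax: taxable = $49,740.00 − 4×$580.00 = $47,420.00
  $3,670.16 + 20.81% × ($47,420.00 − $27,600.00) = $3,670.16 + 20.81% × $19,820.00 = $7,794.70
Medical Insurance Levy: cap $466,740.00 − YTD $430,350.00 = $36,390.00 subject; 7.97% × $36,390.00 = $2,900.28
Total: $7,794.70 + $2,900.28 = $10,694.98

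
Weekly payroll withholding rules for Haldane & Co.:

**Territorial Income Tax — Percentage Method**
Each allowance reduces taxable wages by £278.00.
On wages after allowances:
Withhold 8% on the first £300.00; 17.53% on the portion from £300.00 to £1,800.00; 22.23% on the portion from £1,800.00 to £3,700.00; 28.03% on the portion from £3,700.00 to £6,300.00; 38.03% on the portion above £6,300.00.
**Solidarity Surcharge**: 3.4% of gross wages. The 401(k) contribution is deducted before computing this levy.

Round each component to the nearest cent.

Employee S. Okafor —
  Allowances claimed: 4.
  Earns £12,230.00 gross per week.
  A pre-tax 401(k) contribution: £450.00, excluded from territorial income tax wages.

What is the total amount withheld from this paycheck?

£3,499.77

Territorial Income Tax: taxable = £12,230.00 − £450.00 − 4×£278.00 = £10,668.00
  £1,438.10 + 38.03% × (£10,668.00 − £6,300.00) = £1,438.10 + 38.03% × £4,368.00 = £3,099.25
Solidarity Surcharge: 3.4% × £11,780.00 = £400.52
Total: £3,099.25 + £400.52 = £3,499.77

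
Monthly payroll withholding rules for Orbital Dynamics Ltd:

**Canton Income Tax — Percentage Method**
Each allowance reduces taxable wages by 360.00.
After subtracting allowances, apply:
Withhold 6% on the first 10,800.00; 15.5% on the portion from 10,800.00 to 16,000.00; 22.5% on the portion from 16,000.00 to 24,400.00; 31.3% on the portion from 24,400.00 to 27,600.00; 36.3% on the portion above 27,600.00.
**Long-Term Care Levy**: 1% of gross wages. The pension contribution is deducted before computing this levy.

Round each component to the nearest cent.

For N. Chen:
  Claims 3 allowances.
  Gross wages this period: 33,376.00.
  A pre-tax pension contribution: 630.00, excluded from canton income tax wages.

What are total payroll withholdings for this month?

6,149.02

Canton Income Tax: taxable = 33,376.00 − 630.00 − 3×360.00 = 31,666.00
  4,345.60 + 36.3% × (31,666.00 − 27,600.00) = 4,345.60 + 36.3% × 4,066.00 = 5,821.56
Long-Term Care Levy: 1% × 32,746.00 = 327.46
Total: 5,821.56 + 327.46 = 6,149.02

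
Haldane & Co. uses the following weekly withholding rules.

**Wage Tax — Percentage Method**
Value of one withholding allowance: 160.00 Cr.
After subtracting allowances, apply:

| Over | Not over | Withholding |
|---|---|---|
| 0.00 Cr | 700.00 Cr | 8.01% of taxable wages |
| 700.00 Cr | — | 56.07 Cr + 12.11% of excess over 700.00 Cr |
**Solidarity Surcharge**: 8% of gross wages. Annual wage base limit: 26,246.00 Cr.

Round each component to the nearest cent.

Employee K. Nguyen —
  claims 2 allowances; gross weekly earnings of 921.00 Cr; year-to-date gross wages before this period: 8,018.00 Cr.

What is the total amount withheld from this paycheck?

Wage Tax: taxable = 921.00 Cr − 2×160.00 Cr = 601.00 Cr
  8.01% × 601.00 Cr = 48.14 Cr
Solidarity Surcharge: 8% × 921.00 Cr = 73.68 Cr
Total: 48.14 Cr + 73.68 Cr = 121.82 Cr

121.82 Cr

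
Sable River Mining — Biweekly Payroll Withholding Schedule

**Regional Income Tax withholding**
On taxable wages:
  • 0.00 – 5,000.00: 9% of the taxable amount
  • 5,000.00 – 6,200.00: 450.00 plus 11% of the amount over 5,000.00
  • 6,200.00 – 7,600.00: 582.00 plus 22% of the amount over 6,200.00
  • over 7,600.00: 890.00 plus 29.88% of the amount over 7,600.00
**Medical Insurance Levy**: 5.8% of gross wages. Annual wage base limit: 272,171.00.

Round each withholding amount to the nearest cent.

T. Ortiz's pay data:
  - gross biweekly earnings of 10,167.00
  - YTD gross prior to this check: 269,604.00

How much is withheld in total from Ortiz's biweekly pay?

Regional Income Tax: taxable = 10,167.00
  890.00 + 29.88% × (10,167.00 − 7,600.00) = 890.00 + 29.88% × 2,567.00 = 1,657.02
Medical Insurance Levy: cap 272,171.00 − YTD 269,604.00 = 2,567.00 subject; 5.8% × 2,567.00 = 148.89
Total: 1,657.02 + 148.89 = 1,805.91

1,805.91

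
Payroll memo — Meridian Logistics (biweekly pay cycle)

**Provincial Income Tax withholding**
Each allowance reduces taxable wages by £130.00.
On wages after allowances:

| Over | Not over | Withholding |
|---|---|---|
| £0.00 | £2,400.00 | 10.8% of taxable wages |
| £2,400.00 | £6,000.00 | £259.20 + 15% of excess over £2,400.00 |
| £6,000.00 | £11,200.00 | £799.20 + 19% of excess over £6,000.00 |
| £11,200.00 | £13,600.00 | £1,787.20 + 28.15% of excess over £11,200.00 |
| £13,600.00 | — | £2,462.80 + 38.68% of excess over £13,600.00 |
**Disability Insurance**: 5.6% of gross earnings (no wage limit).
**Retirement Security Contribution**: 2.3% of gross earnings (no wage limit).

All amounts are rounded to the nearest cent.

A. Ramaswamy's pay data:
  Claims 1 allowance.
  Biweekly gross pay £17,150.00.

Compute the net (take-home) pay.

£12,009.49

Provincial Income Tax: taxable = £17,150.00 − 1×£130.00 = £17,020.00
  £2,462.80 + 38.68% × (£17,020.00 − £13,600.00) = £2,462.80 + 38.68% × £3,420.00 = £3,785.66
Disability Insurance: 5.6% × £17,150.00 = £960.40
Retirement Security Contribution: 2.3% × £17,150.00 = £394.45
Total withheld: £3,785.66 + £960.40 + £394.45 = £5,140.51
Net pay: £17,150.00 − £5,140.51 = £12,009.49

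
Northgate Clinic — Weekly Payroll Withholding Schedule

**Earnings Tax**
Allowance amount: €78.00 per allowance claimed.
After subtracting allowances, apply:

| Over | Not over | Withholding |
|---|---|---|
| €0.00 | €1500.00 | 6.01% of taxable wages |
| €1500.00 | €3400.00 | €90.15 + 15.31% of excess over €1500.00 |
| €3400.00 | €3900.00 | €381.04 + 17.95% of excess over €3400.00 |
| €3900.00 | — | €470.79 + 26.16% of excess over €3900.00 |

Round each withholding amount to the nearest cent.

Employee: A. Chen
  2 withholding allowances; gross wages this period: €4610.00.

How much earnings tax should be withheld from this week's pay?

€615.72

Earnings Tax: taxable = €4610.00 − 2×€78.00 = €4454.00
  €470.79 + 26.16% × (€4454.00 − €3900.00) = €470.79 + 26.16% × €554.00 = €615.72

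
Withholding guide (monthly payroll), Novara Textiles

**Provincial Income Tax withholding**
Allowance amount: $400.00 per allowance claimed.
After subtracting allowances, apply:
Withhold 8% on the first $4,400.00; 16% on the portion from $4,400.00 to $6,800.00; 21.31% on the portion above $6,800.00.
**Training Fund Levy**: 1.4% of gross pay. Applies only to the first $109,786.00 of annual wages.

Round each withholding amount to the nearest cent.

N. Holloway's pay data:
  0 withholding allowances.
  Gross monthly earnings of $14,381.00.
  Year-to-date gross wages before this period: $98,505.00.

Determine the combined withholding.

$2,509.44

Provincial Income Tax: taxable = $14,381.00
  $736.00 + 21.31% × ($14,381.00 − $6,800.00) = $736.00 + 21.31% × $7,581.00 = $2,351.51
Training Fund Levy: cap $109,786.00 − YTD $98,505.00 = $11,281.00 subject; 1.4% × $11,281.00 = $157.93
Total: $2,351.51 + $157.93 = $2,509.44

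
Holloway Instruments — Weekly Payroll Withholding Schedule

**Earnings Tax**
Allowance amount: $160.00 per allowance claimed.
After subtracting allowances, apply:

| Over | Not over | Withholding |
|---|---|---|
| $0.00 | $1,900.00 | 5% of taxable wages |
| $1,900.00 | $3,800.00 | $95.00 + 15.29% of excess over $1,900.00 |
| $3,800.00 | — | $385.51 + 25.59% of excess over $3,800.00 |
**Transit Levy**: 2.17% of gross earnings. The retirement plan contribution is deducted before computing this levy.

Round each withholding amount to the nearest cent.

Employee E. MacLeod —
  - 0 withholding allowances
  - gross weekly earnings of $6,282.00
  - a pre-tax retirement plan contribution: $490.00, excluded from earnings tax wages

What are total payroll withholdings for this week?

Earnings Tax: taxable = $6,282.00 − $490.00 = $5,792.00
  $385.51 + 25.59% × ($5,792.00 − $3,800.00) = $385.51 + 25.59% × $1,992.00 = $895.26
Transit Levy: 2.17% × $5,792.00 = $125.69
Total: $895.26 + $125.69 = $1,020.95

$1,020.95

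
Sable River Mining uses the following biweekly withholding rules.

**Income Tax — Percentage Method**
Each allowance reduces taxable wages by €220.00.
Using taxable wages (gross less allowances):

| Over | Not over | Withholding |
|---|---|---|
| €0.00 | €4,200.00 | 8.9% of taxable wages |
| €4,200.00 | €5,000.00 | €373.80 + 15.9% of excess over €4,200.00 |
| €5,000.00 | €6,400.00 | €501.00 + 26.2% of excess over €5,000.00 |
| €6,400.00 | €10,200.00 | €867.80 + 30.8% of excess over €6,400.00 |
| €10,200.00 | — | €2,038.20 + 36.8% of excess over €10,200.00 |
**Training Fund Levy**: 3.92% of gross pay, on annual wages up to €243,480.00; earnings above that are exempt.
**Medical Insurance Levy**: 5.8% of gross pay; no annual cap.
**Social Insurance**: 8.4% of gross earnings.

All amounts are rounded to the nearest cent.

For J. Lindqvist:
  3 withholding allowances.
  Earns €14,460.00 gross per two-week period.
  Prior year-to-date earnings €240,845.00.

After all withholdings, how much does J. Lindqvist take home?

€8,940.39

Income Tax: taxable = €14,460.00 − 3×€220.00 = €13,800.00
  €2,038.20 + 36.8% × (€13,800.00 − €10,200.00) = €2,038.20 + 36.8% × €3,600.00 = €3,363.00
Training Fund Levy: cap €243,480.00 − YTD €240,845.00 = €2,635.00 subject; 3.92% × €2,635.00 = €103.29
Medical Insurance Levy: 5.8% × €14,460.00 = €838.68
Social Insurance: 8.4% × €14,460.00 = €1,214.64
Total withheld: €3,363.00 + €103.29 + €838.68 + €1,214.64 = €5,519.61
Net pay: €14,460.00 − €5,519.61 = €8,940.39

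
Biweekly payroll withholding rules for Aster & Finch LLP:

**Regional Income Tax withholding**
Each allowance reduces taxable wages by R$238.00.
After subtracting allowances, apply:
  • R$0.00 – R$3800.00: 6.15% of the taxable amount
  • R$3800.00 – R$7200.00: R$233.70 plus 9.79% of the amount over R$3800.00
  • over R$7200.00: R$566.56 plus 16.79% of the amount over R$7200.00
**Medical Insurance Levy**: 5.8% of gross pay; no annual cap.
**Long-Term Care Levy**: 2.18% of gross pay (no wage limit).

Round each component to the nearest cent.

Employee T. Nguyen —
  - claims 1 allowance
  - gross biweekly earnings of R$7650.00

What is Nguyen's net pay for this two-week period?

Regional Income Tax: taxable = R$7650.00 − 1×R$238.00 = R$7412.00
  R$566.56 + 16.79% × (R$7412.00 − R$7200.00) = R$566.56 + 16.79% × R$212.00 = R$602.15
Medical Insurance Levy: 5.8% × R$7650.00 = R$443.70
Long-Term Care Levy: 2.18% × R$7650.00 = R$166.77
Total withheld: R$602.15 + R$443.70 + R$166.77 = R$1212.62
Net pay: R$7650.00 − R$1212.62 = R$6437.38

R$6437.38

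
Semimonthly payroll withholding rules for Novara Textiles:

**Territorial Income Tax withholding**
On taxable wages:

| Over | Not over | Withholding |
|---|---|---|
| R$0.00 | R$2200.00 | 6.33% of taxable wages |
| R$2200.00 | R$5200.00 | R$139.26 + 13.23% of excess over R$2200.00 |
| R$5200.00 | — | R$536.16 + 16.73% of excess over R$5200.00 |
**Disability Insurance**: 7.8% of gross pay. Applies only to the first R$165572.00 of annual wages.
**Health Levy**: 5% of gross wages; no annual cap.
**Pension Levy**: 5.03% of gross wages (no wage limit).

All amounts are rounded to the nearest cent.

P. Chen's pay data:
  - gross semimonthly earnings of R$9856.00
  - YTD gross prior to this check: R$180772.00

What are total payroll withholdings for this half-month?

R$2303.67

Territorial Income Tax: taxable = R$9856.00
  R$536.16 + 16.73% × (R$9856.00 − R$5200.00) = R$536.16 + 16.73% × R$4656.00 = R$1315.11
Disability Insurance: YTD R$180772.00 ≥ cap R$165572.00 → R$0.00
Health Levy: 5% × R$9856.00 = R$492.80
Pension Levy: 5.03% × R$9856.00 = R$495.76
Total: R$1315.11 + R$0.00 + R$492.80 + R$495.76 = R$2303.67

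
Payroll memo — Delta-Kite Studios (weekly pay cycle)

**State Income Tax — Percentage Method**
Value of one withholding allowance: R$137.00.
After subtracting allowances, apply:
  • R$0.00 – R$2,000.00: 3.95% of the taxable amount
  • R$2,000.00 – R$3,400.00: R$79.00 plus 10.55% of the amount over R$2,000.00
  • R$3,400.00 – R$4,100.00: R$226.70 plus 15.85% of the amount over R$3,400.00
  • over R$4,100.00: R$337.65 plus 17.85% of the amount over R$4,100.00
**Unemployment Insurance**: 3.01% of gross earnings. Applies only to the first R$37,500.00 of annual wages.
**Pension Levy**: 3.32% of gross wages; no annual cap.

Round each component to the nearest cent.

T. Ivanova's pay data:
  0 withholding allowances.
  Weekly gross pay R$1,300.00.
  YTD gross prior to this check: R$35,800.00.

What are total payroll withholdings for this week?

State Income Tax: taxable = R$1,300.00
  3.95% × R$1,300.00 = R$51.35
Unemployment Insurance: 3.01% × R$1,300.00 = R$39.13
Pension Levy: 3.32% × R$1,300.00 = R$43.16
Total: R$51.35 + R$39.13 + R$43.16 = R$133.64

R$133.64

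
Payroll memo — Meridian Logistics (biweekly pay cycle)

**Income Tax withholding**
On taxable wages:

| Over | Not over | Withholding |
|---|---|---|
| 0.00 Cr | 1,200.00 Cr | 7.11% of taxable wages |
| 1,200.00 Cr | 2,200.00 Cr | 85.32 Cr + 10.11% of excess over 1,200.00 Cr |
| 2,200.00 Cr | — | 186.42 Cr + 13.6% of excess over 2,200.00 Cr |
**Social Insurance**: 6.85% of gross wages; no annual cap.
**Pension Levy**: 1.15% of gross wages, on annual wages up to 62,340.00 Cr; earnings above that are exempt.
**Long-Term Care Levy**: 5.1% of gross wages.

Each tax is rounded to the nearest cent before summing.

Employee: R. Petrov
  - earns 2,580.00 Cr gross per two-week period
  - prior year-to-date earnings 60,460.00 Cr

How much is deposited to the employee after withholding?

Income Tax: taxable = 2,580.00 Cr
  186.42 Cr + 13.6% × (2,580.00 Cr − 2,200.00 Cr) = 186.42 Cr + 13.6% × 380.00 Cr = 238.10 Cr
Social Insurance: 6.85% × 2,580.00 Cr = 176.73 Cr
Pension Levy: cap 62,340.00 Cr − YTD 60,460.00 Cr = 1,880.00 Cr subject; 1.15% × 1,880.00 Cr = 21.62 Cr
Long-Term Care Levy: 5.1% × 2,580.00 Cr = 131.58 Cr
Total withheld: 238.10 Cr + 176.73 Cr + 21.62 Cr + 131.58 Cr = 568.03 Cr
Net pay: 2,580.00 Cr − 568.03 Cr = 2,011.97 Cr

2,011.97 Cr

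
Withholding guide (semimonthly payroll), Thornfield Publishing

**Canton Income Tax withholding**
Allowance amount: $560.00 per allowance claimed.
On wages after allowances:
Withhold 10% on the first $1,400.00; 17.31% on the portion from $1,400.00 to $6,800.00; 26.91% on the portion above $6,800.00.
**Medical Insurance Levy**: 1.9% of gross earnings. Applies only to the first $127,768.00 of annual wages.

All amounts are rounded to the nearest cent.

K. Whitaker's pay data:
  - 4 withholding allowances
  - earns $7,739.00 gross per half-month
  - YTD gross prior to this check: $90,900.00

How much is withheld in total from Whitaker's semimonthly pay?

$996.58

Canton Income Tax: taxable = $7,739.00 − 4×$560.00 = $5,499.00
  $140.00 + 17.31% × ($5,499.00 − $1,400.00) = $140.00 + 17.31% × $4,099.00 = $849.54
Medical Insurance Levy: 1.9% × $7,739.00 = $147.04
Total: $849.54 + $147.04 = $996.58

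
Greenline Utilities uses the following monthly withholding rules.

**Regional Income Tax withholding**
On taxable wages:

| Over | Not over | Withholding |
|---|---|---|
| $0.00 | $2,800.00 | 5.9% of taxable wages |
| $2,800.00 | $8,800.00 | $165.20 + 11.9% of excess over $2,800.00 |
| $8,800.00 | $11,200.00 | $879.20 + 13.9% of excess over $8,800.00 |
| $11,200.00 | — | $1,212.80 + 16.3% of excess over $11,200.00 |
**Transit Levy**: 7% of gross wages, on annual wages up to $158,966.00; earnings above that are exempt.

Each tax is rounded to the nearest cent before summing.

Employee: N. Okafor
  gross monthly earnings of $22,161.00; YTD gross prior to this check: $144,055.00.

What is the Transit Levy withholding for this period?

$1,043.77

Transit Levy: cap $158,966.00 − YTD $144,055.00 = $14,911.00 subject; 7% × $14,911.00 = $1,043.77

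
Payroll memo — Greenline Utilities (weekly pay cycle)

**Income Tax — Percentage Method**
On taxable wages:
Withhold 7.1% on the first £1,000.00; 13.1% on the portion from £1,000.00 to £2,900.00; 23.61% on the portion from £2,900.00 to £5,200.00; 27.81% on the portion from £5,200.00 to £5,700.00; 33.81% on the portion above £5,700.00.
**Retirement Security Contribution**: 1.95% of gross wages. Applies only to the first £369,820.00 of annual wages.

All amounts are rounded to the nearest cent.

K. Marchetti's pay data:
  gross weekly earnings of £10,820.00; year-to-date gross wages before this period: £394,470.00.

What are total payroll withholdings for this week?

£2,733.05

Income Tax: taxable = £10,820.00
  £1,001.98 + 33.81% × (£10,820.00 − £5,700.00) = £1,001.98 + 33.81% × £5,120.00 = £2,733.05
Retirement Security Contribution: YTD £394,470.00 ≥ cap £369,820.00 → £0.00
Total: £2,733.05 + £0.00 = £2,733.05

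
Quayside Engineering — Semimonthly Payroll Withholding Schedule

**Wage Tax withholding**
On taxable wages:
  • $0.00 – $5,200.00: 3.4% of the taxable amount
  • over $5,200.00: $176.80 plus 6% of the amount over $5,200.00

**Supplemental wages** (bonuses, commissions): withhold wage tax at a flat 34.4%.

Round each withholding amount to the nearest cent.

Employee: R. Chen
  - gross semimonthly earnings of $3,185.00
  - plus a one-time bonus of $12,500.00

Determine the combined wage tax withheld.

Wage Tax: taxable = $3,185.00
  3.4% × $3,185.00 = $108.29
Supplemental (34.4% flat on bonus): 34.4% × $12,500.00 = $4,300.00
Total wage tax: $108.29 + $4,300.00 = $4,408.29

$4,408.29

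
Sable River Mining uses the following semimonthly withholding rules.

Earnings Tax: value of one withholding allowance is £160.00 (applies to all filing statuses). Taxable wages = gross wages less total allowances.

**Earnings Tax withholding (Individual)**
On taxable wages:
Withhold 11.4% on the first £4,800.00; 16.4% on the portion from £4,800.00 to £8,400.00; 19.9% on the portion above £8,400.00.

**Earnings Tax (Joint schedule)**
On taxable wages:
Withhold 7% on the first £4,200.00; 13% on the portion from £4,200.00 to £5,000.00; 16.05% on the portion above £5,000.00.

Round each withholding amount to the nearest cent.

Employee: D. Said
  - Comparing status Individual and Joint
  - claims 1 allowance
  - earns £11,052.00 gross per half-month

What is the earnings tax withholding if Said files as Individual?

£1,633.51

Earnings Tax (Individual): taxable = £11,052.00 − 1×£160.00 = £10,892.00
  £1,137.60 + 19.9% × (£10,892.00 − £8,400.00) = £1,137.60 + 19.9% × £2,492.00 = £1,633.51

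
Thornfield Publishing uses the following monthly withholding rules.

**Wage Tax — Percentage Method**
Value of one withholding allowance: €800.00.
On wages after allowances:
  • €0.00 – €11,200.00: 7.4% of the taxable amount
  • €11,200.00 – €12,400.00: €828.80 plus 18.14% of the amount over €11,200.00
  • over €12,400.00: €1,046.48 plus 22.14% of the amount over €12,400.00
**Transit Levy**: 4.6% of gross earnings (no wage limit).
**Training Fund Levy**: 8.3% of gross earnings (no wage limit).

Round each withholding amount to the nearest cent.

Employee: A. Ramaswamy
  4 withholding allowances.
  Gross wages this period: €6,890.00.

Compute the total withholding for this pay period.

€1,161.87

Wage Tax: taxable = €6,890.00 − 4×€800.00 = €3,690.00
  7.4% × €3,690.00 = €273.06
Transit Levy: 4.6% × €6,890.00 = €316.94
Training Fund Levy: 8.3% × €6,890.00 = €571.87
Total: €273.06 + €316.94 + €571.87 = €1,161.87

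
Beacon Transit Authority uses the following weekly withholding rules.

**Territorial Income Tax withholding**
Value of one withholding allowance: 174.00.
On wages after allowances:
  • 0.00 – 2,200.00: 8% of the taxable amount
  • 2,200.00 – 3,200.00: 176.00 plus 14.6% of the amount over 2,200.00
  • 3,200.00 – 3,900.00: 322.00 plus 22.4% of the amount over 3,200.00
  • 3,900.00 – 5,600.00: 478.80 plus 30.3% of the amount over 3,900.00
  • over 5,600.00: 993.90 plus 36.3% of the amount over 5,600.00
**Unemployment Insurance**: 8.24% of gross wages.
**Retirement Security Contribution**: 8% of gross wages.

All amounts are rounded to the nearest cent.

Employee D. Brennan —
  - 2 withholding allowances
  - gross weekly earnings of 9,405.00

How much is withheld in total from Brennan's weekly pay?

3,776.16

Territorial Income Tax: taxable = 9,405.00 − 2×174.00 = 9,057.00
  993.90 + 36.3% × (9,057.00 − 5,600.00) = 993.90 + 36.3% × 3,457.00 = 2,248.79
Unemployment Insurance: 8.24% × 9,405.00 = 774.97
Retirement Security Contribution: 8% × 9,405.00 = 752.40
Total: 2,248.79 + 774.97 + 752.40 = 3,776.16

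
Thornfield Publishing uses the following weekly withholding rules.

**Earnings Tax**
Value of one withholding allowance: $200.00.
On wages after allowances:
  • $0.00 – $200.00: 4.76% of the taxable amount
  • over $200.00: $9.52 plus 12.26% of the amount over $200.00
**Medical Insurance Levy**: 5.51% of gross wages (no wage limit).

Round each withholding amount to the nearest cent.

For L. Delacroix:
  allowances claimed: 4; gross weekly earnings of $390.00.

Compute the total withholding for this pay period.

Earnings Tax: taxable = $390.00 − 4×$200.00 = $-410.00
  Taxable ≤ 0 → $0.00
Medical Insurance Levy: 5.51% × $390.00 = $21.49
Total: $0.00 + $21.49 = $21.49

$21.49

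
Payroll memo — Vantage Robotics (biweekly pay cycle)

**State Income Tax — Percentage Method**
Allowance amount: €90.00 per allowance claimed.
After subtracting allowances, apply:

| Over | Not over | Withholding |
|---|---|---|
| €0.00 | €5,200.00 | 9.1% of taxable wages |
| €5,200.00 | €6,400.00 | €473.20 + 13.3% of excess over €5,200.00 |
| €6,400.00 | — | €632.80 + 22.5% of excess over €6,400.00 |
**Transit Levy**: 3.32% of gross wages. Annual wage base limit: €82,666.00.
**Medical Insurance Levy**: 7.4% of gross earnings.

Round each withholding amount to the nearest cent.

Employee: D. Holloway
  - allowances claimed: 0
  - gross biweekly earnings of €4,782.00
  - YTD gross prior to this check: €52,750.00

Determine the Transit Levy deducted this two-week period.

€158.76

Transit Levy: 3.32% × €4,782.00 = €158.76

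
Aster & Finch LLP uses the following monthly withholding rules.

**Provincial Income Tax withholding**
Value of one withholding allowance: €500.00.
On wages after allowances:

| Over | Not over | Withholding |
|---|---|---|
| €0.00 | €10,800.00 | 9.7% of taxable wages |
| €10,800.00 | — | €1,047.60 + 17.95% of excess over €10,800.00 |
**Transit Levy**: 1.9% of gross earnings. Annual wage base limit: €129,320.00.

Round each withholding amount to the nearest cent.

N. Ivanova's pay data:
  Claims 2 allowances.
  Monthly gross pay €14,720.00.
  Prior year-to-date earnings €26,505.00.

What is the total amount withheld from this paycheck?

€1,851.42

Provincial Income Tax: taxable = €14,720.00 − 2×€500.00 = €13,720.00
  €1,047.60 + 17.95% × (€13,720.00 − €10,800.00) = €1,047.60 + 17.95% × €2,920.00 = €1,571.74
Transit Levy: 1.9% × €14,720.00 = €279.68
Total: €1,571.74 + €279.68 = €1,851.42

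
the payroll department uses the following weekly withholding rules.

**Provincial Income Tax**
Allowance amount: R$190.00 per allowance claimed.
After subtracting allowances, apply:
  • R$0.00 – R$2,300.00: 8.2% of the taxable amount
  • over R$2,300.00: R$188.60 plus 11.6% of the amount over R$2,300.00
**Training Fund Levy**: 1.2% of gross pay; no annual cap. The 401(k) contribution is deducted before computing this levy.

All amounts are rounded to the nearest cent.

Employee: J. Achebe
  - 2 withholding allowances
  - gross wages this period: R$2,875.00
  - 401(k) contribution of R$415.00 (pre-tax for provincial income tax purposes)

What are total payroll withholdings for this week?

Provincial Income Tax: taxable = R$2,875.00 − R$415.00 − 2×R$190.00 = R$2,080.00
  8.2% × R$2,080.00 = R$170.56
Training Fund Levy: 1.2% × R$2,460.00 = R$29.52
Total: R$170.56 + R$29.52 = R$200.08

R$200.08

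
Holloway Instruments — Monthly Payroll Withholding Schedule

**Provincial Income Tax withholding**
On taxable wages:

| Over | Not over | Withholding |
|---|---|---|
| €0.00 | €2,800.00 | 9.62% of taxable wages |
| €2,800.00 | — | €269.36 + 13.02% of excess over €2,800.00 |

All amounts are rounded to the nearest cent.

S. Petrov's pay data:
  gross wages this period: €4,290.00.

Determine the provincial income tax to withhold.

Provincial Income Tax: taxable = €4,290.00
  €269.36 + 13.02% × (€4,290.00 − €2,800.00) = €269.36 + 13.02% × €1,490.00 = €463.36

€463.36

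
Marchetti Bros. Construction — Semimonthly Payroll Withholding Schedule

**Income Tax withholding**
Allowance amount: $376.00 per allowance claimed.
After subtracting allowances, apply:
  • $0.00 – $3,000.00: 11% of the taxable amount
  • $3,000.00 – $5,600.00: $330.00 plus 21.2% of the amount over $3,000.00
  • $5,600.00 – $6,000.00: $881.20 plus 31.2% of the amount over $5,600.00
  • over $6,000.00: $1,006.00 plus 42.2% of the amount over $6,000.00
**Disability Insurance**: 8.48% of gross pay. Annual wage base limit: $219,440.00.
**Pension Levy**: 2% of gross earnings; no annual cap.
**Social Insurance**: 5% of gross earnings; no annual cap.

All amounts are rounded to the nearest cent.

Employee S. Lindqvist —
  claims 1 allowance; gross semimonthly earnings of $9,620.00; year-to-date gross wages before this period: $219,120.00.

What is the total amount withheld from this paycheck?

$3,075.51

Income Tax: taxable = $9,620.00 − 1×$376.00 = $9,244.00
  $1,006.00 + 42.2% × ($9,244.00 − $6,000.00) = $1,006.00 + 42.2% × $3,244.00 = $2,374.97
Disability Insurance: cap $219,440.00 − YTD $219,120.00 = $320.00 subject; 8.48% × $320.00 = $27.14
Pension Levy: 2% × $9,620.00 = $192.40
Social Insurance: 5% × $9,620.00 = $481.00
Total: $2,374.97 + $27.14 + $192.40 + $481.00 = $3,075.51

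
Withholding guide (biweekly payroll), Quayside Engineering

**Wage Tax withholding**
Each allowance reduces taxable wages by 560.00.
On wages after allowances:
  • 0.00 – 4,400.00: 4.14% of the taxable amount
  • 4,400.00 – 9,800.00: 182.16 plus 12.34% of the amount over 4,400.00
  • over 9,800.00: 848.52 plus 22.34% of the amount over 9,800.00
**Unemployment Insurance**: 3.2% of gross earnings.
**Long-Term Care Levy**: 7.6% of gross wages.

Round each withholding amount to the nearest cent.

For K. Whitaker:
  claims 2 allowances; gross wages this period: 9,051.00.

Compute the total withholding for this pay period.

1,595.40

Wage Tax: taxable = 9,051.00 − 2×560.00 = 7,931.00
  182.16 + 12.34% × (7,931.00 − 4,400.00) = 182.16 + 12.34% × 3,531.00 = 617.89
Unemployment Insurance: 3.2% × 9,051.00 = 289.63
Long-Term Care Levy: 7.6% × 9,051.00 = 687.88
Total: 617.89 + 289.63 + 687.88 = 1,595.40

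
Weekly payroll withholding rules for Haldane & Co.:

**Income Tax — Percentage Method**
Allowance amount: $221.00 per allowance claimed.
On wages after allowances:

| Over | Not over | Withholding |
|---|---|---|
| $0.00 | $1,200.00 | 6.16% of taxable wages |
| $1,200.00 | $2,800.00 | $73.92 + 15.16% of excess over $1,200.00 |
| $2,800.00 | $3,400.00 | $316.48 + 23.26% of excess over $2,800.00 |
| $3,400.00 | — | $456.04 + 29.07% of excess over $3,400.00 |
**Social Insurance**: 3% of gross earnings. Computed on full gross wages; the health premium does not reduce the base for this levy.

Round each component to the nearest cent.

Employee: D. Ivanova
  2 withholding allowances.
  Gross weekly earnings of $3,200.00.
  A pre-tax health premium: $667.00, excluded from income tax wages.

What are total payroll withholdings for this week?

Income Tax: taxable = $3,200.00 − $667.00 − 2×$221.00 = $2,091.00
  $73.92 + 15.16% × ($2,091.00 − $1,200.00) = $73.92 + 15.16% × $891.00 = $209.00
Social Insurance: 3% × $3,200.00 = $96.00
Total: $209.00 + $96.00 = $305.00

$305.00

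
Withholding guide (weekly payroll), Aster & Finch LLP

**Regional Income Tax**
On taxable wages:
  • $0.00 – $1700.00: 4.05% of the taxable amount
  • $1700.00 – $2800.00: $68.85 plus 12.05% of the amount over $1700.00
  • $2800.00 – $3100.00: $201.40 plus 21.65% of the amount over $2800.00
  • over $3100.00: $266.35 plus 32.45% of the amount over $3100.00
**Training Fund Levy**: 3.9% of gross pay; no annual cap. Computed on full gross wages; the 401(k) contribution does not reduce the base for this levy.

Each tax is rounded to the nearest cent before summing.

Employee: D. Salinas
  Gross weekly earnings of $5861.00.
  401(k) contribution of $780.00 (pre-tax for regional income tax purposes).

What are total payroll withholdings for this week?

$1137.76

Regional Income Tax: taxable = $5861.00 − $780.00 = $5081.00
  $266.35 + 32.45% × ($5081.00 − $3100.00) = $266.35 + 32.45% × $1981.00 = $909.18
Training Fund Levy: 3.9% × $5861.00 = $228.58
Total: $909.18 + $228.58 = $1137.76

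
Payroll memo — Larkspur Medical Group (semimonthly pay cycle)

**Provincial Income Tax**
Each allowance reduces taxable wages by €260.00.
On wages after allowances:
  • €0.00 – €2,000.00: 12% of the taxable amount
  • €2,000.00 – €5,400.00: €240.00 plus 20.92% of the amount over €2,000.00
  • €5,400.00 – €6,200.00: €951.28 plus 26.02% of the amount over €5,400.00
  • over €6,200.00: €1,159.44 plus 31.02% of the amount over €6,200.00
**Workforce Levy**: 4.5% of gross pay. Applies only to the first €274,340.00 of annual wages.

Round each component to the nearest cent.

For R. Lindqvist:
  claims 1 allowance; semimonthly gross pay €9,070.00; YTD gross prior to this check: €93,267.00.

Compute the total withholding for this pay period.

Provincial Income Tax: taxable = €9,070.00 − 1×€260.00 = €8,810.00
  €1,159.44 + 31.02% × (€8,810.00 − €6,200.00) = €1,159.44 + 31.02% × €2,610.00 = €1,969.06
Workforce Levy: 4.5% × €9,070.00 = €408.15
Total: €1,969.06 + €408.15 = €2,377.21

€2,377.21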